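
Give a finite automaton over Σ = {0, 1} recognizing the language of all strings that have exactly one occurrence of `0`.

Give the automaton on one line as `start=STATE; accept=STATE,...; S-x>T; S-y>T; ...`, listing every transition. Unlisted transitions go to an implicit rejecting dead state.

start=s0; accept=s1; s0-0>s1; s0-1>s0; s1-0>s2; s1-1>s1; s2-0>s2; s2-1>s2

Only the number of `0`s matters, and only up to 2. Make a chain s0 → s1 → s2 advanced by each `0` (with s2 absorbing); every other symbol self-loops. The accepting set is {s1}.
3 states suffice.
        0   1  
>  s0   s1  s0 
 * s1   s2  s1 
   s2   s2  s2 
(> = start, * = accepting)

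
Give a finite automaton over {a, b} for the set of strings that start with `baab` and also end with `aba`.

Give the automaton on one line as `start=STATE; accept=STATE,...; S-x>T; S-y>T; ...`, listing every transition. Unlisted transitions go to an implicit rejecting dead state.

start=q0; accept=q6; q0-a>q1; q0-b>q2; q1-a>q1; q1-b>q1; q2-a>q3; q2-b>q1; q3-a>q4; q3-b>q1; q4-a>q1; q4-b>q5; q5-a>q6; q5-b>q7; q6-a>q8; q6-b>q5; q7-a>q8; q7-b>q7; q8-a>q8; q8-b>q5

Build one automaton per condition and run them in lockstep. One (6 states) tracks whether the input so far still matches the prefix `baab`; the other (4 states) tracks how much of the suffix `aba` has currently been matched. Each combined state is a pair, one component from each; accept when both components accept. Equivalent product states are then merged.
With 9 states:
        a   b  
>  q0   q1  q2 
   q1   q1  q1 
   q2   q3  q1 
   q3   q4  q1 
   q4   q1  q5 
   q5   q6  q7 
 * q6   q8  q5 
   q7   q8  q7 
   q8   q8  q5 
(> = start, * = accepting)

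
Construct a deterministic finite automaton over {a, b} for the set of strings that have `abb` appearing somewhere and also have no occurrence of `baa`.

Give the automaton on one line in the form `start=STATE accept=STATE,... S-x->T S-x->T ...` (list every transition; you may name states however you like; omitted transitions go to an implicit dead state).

start=S0 accept=S5,S7 S0-a->S1 S0-b->S2 S1-a->S1 S1-b->S3 S2-a->S4 S2-b->S2 S3-a->S4 S3-b->S5 S4-a->S6 S4-b->S3 S5-a->S7 S5-b->S5 S6-a->S6 S6-b->S6 S7-a->S6 S7-b->S5

Handle the two conditions separately and then intersect. The first has 4 states tracking whether and how much of `abb` has been seen; the second has 4 states tracking partial matches of the forbidden pattern `baa`. A product state is a pair (one from each), accepting exactly when both do. Equivalent product states are then merged.
With 8 states:
        a   b  
>  S0   S1  S2 
   S1   S1  S3 
   S2   S4  S2 
   S3   S4  S5 
   S4   S6  S3 
 * S5   S7  S5 
   S6   S6  S6 
 * S7   S6  S5 
(> = start, * = accepting)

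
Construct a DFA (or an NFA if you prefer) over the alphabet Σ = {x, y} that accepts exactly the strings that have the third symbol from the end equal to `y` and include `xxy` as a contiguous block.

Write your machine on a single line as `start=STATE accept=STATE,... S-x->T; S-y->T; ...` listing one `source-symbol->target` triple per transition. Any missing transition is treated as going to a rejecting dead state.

start=q0; accept=q6,q7,q8,q9; q0-x->q1; q0-y->q0; q1-x->q2; q1-y->q0; q2-x->q2; q2-y->q3; q3-x->q4; q3-y->q5; q4-x->q6; q4-y->q7; q5-x->q8; q5-y->q9; q6-x->q2; q6-y->q3; q7-x->q4; q7-y->q5; q8-x->q6; q8-y->q7; q9-x->q8; q9-y->q9

Build one automaton per condition and run them in lockstep. The first has 15 states tracking the last 3 symbols read; the second has 4 states tracking whether and how much of `xxy` has been seen. A product state is a pair (one from each), accepting exactly when both do. Equivalent product states are then merged.
10 states suffice.
        x   y  
>  q0   q1  q0 
   q1   q2  q0 
   q2   q2  q3 
   q3   q4  q5 
   q4   q6  q7 
   q5   q8  q9 
 * q6   q2  q3 
 * q7   q4  q5 
 * q8   q6  q7 
 * q9   q8  q9 
(> = start, * = accepting)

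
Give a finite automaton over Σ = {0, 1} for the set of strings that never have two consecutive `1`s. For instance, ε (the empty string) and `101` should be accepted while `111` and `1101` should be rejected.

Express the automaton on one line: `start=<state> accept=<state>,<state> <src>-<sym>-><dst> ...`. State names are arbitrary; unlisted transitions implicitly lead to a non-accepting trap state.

start=s0 accept=s0,s1 s0-0->s0 s0-1->s1 s1-0->s0 s1-1->s2 s2-0->s2 s2-1->s2

Track partial matches of the forbidden pattern `11`. State s2 is a dead state reached once `11` has occurred; every other state accepts. s0 means no part of `11` is currently matched.
A 3-state machine:
        0   1  
>* s0   s0  s1 
 * s1   s0  s2 
   s2   s2  s2 
(> = start, * = accepting)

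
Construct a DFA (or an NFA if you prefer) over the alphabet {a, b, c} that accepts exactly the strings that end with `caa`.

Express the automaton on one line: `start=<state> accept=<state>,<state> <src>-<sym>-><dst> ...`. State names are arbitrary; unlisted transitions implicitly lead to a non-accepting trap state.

start=s0 accept=s3 s0-a->s0 s0-b->s0 s0-c->s1 s1-a->s2 s1-b->s0 s1-c->s1 s2-a->s3 s2-b->s0 s2-c->s1 s3-a->s0 s3-b->s0 s3-c->s1

Let each state record the length of the longest suffix of the input read so far that is also a prefix of `caa`. s1 means the last symbol is `c`; s2 means the last 2 symbols are `ca`; s3 means the last 3 symbols are `caa`. Accept only at s3, where the string currently ends in `caa`.
4 states suffice.
        a   b   c  
>  s0   s0  s0  s1 
   s1   s2  s0  s1 
   s2   s3  s0  s1 
 * s3   s0  s0  s1 
(> = start, * = accepting)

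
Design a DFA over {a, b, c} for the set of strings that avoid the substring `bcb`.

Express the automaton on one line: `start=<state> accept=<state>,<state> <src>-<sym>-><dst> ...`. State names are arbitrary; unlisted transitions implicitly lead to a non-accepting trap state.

Track partial matches of the forbidden pattern `bcb`. State q3 is a dead state reached once `bcb` has occurred; every other state accepts. q0 means no part of `bcb` is currently matched.
A 4-state machine:
        a   b   c  
>* q0   q0  q1  q0 
 * q1   q0  q1  q2 
 * q2   q0  q3  q0 
   q3   q3  q3  q3 
(> = start, * = accepting)

start=q0 accept=q0,q1,q2 q0-a->q0 q0-b->q1 q0-c->q0 q1-a->q0 q1-b->q1 q1-c->q2 q2-a->q0 q2-b->q3 q2-c->q0 q3-a->q3 q3-b->q3 q3-c->q3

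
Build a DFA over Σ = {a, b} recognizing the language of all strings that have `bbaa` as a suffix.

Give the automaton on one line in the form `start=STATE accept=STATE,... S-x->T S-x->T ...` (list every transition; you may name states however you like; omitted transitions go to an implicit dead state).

Let each state record the length of the longest suffix of the input read so far that is also a prefix of `bbaa`. s1 means the last symbol is `b`; s2 means the last 2 symbols are `bb`; s3 means the last 3 symbols are `bba`; s4 means the last 4 symbols are `bbaa`. Accept only at s4, where the string currently ends in `bbaa`.
5 states suffice.
        a   b  
>  s0   s0  s1 
   s1   s0  s2 
   s2   s3  s2 
   s3   s4  s1 
 * s4   s0  s1 
(> = start, * = accepting)

start=s0 accept=s4 s0-a->s0 s0-b->s1 s1-a->s0 s1-b->s2 s2-a->s3 s2-b->s2 s3-a->s4 s3-b->s1 s4-a->s0 s4-b->s1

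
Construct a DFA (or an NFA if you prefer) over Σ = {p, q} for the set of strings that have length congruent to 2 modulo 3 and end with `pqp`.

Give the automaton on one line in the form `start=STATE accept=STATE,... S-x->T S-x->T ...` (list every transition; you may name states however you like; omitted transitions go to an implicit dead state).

start=S0 accept=S5 S0-p->S1 S0-q->S1 S1-p->S2 S1-q->S2 S2-p->S3 S2-q->S0 S3-p->S1 S3-q->S4 S4-p->S5 S4-q->S2 S5-p->S3 S5-q->S0

Handle the two conditions separately and then intersect. One (3 states) tracks the input length modulo 3; the other (4 states) tracks how much of the suffix `pqp` has currently been matched. Each combined state is a pair, one component from each; accept when both components accept. Equivalent product states are then merged.
6 states suffice.
        p   q  
>  S0   S1  S1 
   S1   S2  S2 
   S2   S3  S0 
   S3   S1  S4 
   S4   S5  S2 
 * S5   S3  S0 
(> = start, * = accepting)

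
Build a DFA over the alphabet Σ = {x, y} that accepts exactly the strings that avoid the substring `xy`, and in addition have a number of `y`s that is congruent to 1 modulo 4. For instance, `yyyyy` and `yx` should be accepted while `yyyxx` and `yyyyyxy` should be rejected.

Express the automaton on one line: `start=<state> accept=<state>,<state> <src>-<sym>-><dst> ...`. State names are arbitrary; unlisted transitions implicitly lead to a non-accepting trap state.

Handle the two conditions separately and then intersect. The first has 3 states tracking partial matches of the forbidden pattern `xy`; the second has 4 states tracking the count of `y`s modulo 4. A product state is a pair (one from each), accepting exactly when both do.
With 12 states:
       x  y 
>  A   B  C 
   B   B  D 
 * C   E  F 
   D   D  G 
 * E   E  G 
   F   H  I 
   G   G  J 
   H   H  J 
   I   K  A 
   J   J  L 
   K   K  L 
   L   L  D 
(> = start, * = accepting)

start=A accept=C,E A-x->B A-y->C B-x->B B-y->D C-x->E C-y->F D-x->D D-y->G E-x->E E-y->G F-x->H F-y->I G-x->G G-y->J H-x->H H-y->J I-x->K I-y->A J-x->J J-y->L K-x->K K-y->L L-x->L L-y->D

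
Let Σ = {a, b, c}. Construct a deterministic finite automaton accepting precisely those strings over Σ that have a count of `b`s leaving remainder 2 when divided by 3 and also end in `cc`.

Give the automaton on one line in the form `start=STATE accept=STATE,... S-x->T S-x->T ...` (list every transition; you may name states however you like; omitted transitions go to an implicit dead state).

Build one automaton per condition and run them in lockstep. One (3 states) tracks the count of `b`s modulo 3; the other (3 states) tracks how much of the suffix `cc` has currently been matched. Each combined state is a pair, one component from each; accept when both components accept.
A 9-state machine:
        a   b   c  
>  S0   S0  S1  S2 
   S1   S1  S3  S4 
   S2   S0  S1  S5 
   S3   S3  S0  S6 
   S4   S1  S3  S7 
   S5   S0  S1  S5 
   S6   S3  S0  S8 
   S7   S1  S3  S7 
 * S8   S3  S0  S8 
(> = start, * = accepting)

start=S0 accept=S8 S0-a->S0 S0-b->S1 S0-c->S2 S1-a->S1 S1-b->S3 S1-c->S4 S2-a->S0 S2-b->S1 S2-c->S5 S3-a->S3 S3-b->S0 S3-c->S6 S4-a->S1 S4-b->S3 S4-c->S7 S5-a->S0 S5-b->S1 S5-c->S5 S6-a->S3 S6-b->S0 S6-c->S8 S7-a->S1 S7-b->S3 S7-c->S7 S8-a->S3 S8-b->S0 S8-c->S8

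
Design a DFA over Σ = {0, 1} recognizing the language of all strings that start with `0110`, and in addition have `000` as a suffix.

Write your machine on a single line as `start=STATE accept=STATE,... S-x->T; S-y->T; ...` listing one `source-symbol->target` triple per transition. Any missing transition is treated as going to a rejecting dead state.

start=q0; accept=q8; q0-0->q1; q0-1->q2; q1-0->q2; q1-1->q3; q2-0->q2; q2-1->q2; q3-0->q2; q3-1->q4; q4-0->q5; q4-1->q2; q5-0->q6; q5-1->q7; q6-0->q8; q6-1->q7; q7-0->q5; q7-1->q7; q8-0->q8; q8-1->q7

Build one automaton per condition and run them in lockstep. The first has 6 states tracking whether the input so far still matches the prefix `0110`; the second has 4 states tracking how much of the suffix `000` has currently been matched. A product state is a pair (one from each), accepting exactly when both do. After merging equivalent states the machine shrinks.
A 9-state machine:
        0   1  
>  q0   q1  q2 
   q1   q2  q3 
   q2   q2  q2 
   q3   q2  q4 
   q4   q5  q2 
   q5   q6  q7 
   q6   q8  q7 
   q7   q5  q7 
 * q8   q8  q7 
(> = start, * = accepting)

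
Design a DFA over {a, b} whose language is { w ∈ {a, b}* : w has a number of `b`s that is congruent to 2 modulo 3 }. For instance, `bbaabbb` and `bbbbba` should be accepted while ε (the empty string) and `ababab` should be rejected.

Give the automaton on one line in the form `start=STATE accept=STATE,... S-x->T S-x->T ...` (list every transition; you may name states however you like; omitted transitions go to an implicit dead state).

start=q0 accept=q2 q0-a->q0 q0-b->q1 q1-a->q1 q1-b->q2 q2-a->q2 q2-b->q0

Keep the running count of `b`s modulo 3: each `b` advances along the cycle q0 → q1 → q2 → q0 while other symbols loop. Accept at q2.
        a   b  
>  q0   q0  q1 
   q1   q1  q2 
 * q2   q2  q0 
(> = start, * = accepting)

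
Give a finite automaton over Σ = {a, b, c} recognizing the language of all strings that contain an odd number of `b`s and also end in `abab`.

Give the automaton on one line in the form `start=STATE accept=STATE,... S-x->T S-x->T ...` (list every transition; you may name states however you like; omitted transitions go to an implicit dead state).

start=q0 accept=q9 q0-a->q1 q0-b->q2 q0-c->q0 q1-a->q1 q1-b->q3 q1-c->q0 q2-a->q4 q2-b->q0 q2-c->q2 q3-a->q5 q3-b->q0 q3-c->q2 q4-a->q4 q4-b->q6 q4-c->q2 q5-a->q4 q5-b->q7 q5-c->q2 q6-a->q8 q6-b->q2 q6-c->q0 q7-a->q8 q7-b->q2 q7-c->q0 q8-a->q1 q8-b->q9 q8-c->q0 q9-a->q5 q9-b->q0 q9-c->q2

Build one automaton per condition and run them in lockstep. The first has 2 states tracking the count of `b`s modulo 2; the second has 5 states tracking how much of the suffix `abab` has currently been matched. A product state is a pair (one from each), accepting exactly when both do.
With 10 states:
        a   b   c  
>  q0   q1  q2  q0 
   q1   q1  q3  q0 
   q2   q4  q0  q2 
   q3   q5  q0  q2 
   q4   q4  q6  q2 
   q5   q4  q7  q2 
   q6   q8  q2  q0 
   q7   q8  q2  q0 
   q8   q1  q9  q0 
 * q9   q5  q0  q2 
(> = start, * = accepting)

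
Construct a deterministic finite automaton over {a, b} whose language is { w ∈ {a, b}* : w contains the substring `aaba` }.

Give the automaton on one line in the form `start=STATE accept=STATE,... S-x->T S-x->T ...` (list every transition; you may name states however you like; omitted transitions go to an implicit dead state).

States q0..q3 record the length of the longest prefix of `aaba` that matches the current input suffix. Reaching q4 means `aaba` has been seen, and we stay there forever. Accept from q4.
With 5 states:
        a   b  
>  q0   q1  q0 
   q1   q2  q0 
   q2   q2  q3 
   q3   q4  q0 
 * q4   q4  q4 
(> = start, * = accepting)

start=q0 accept=q4 q0-a->q1 q0-b->q0 q1-a->q2 q1-b->q0 q2-a->q2 q2-b->q3 q3-a->q4 q3-b->q0 q4-a->q4 q4-b->q4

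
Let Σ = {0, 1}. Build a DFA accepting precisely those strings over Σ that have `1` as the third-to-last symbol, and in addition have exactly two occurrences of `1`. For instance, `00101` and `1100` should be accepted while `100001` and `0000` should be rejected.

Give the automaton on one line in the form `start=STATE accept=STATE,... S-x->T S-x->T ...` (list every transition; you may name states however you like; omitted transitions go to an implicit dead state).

start=S0 accept=S5,S6,S10 S0-0->S0 S0-1->S1 S1-0->S2 S1-1->S3 S2-0->S4 S2-1->S5 S3-0->S6 S3-1->S7 S4-0->S4 S4-1->S8 S5-0->S9 S5-1->S7 S6-0->S10 S6-1->S7 S7-0->S7 S7-1->S7 S8-0->S9 S8-1->S7 S9-0->S10 S9-1->S7 S10-0->S7 S10-1->S7

Handle the two conditions separately and then intersect. One (15 states) tracks the last 3 symbols read; the other (4 states) tracks the count of `1`s, saturating at 3. Each combined state is a pair, one component from each; accept when both components accept. Equivalent product states are then merged.
11 states suffice.
          0    1  
>  S0     S0   S1 
   S1     S2   S3 
   S2     S4   S5 
   S3     S6   S7 
   S4     S4   S8 
 * S5     S9   S7 
 * S6    S10   S7 
   S7     S7   S7 
   S8     S9   S7 
   S9    S10   S7 
 * S10    S7   S7 
(> = start, * = accepting)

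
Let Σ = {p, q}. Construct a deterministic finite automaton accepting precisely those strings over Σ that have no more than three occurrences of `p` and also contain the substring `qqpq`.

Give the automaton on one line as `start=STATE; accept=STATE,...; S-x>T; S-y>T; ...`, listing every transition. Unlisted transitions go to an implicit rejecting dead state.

Run two small machines in parallel and take their product. One (5 states) tracks the count of `p`s, saturating at 4; the other (5 states) tracks whether and how much of `qqpq` has been seen. Each combined state is a pair, one component from each; accept when both components accept.
With 23 states:
       p  q 
>  A   B  C 
   B   D  E 
   C   B  F 
   D   G  H 
   E   D  I 
   F   J  F 
   G   K  L 
   H   G  M 
   I   N  I 
   J   D  O 
   K   K  P 
   L   K  Q 
   M   R  M 
   N   G  S 
 * O   S  O 
   P   K  T 
   Q   U  Q 
   R   K  V 
 * S   V  S 
   T   U  T 
   U   K  W 
 * V   W  V 
   W   W  W 
(> = start, * = accepting)

start=A; accept=O,S,V; A-p>B; A-q>C; B-p>D; B-q>E; C-p>B; C-q>F; D-p>G; D-q>H; E-p>D; E-q>I; F-p>J; F-q>F; G-p>K; G-q>L; H-p>G; H-q>M; I-p>N; I-q>I; J-p>D; J-q>O; K-p>K; K-q>P; L-p>K; L-q>Q; M-p>R; M-q>M; N-p>G; N-q>S; O-p>S; O-q>O; P-p>K; P-q>T; Q-p>U; Q-q>Q; R-p>K; R-q>V; S-p>V; S-q>S; T-p>U; T-q>T; U-p>K; U-q>W; V-p>W; V-q>V; W-p>W; W-q>W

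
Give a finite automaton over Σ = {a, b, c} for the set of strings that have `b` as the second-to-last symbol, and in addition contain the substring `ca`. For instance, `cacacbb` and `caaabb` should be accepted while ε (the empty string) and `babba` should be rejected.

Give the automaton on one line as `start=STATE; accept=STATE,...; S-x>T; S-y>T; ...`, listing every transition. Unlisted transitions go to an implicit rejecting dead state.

start=q0; accept=q16,q17,q18; q0-a>q1; q0-b>q2; q0-c>q3; q1-a>q4; q1-b>q5; q1-c>q6; q2-a>q7; q2-b>q8; q2-c>q9; q3-a>q10; q3-b>q11; q3-c>q12; q4-a>q4; q4-b>q5; q4-c>q6; q5-a>q7; q5-b>q8; q5-c>q9; q6-a>q10; q6-b>q11; q6-c>q12; q7-a>q4; q7-b>q5; q7-c>q6; q8-a>q7; q8-b>q8; q8-c>q9; q9-a>q10; q9-b>q11; q9-c>q12; q10-a>q13; q10-b>q14; q10-c>q15; q11-a>q7; q11-b>q8; q11-c>q9; q12-a>q10; q12-b>q11; q12-c>q12; q13-a>q13; q13-b>q14; q13-c>q15; q14-a>q16; q14-b>q17; q14-c>q18; q15-a>q10; q15-b>q19; q15-c>q20; q16-a>q13; q16-b>q14; q16-c>q15; q17-a>q16; q17-b>q17; q17-c>q18; q18-a>q10; q18-b>q19; q18-c>q20; q19-a>q16; q19-b>q17; q19-c>q18; q20-a>q10; q20-b>q19; q20-c>q20

Build one automaton per condition and run them in lockstep. One (13 states) tracks the last 2 symbols read; the other (3 states) tracks whether and how much of `ca` has been seen. Each combined state is a pair, one component from each; accept when both components accept.
          a    b    c  
>  q0     q1   q2   q3 
   q1     q4   q5   q6 
   q2     q7   q8   q9 
   q3    q10  q11  q12 
   q4     q4   q5   q6 
   q5     q7   q8   q9 
   q6    q10  q11  q12 
   q7     q4   q5   q6 
   q8     q7   q8   q9 
   q9    q10  q11  q12 
   q10   q13  q14  q15 
   q11    q7   q8   q9 
   q12   q10  q11  q12 
   q13   q13  q14  q15 
   q14   q16  q17  q18 
   q15   q10  q19  q20 
 * q16   q13  q14  q15 
 * q17   q16  q17  q18 
 * q18   q10  q19  q20 
   q19   q16  q17  q18 
   q20   q10  q19  q20 
(> = start, * = accepting)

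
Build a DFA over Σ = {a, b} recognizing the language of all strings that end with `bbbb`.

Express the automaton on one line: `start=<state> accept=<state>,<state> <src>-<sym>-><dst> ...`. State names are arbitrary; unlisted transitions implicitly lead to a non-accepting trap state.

start=q0 accept=q4 q0-a->q0 q0-b->q1 q1-a->q0 q1-b->q2 q2-a->q0 q2-b->q3 q3-a->q0 q3-b->q4 q4-a->q0 q4-b->q4

Let each state record the length of the longest suffix of the input read so far that is also a prefix of `bbbb`. q1 means the last symbol is `b`; q2 means the last 2 symbols are `bb`; q3 means the last 3 symbols are `bbb`; q4 means the last 4 symbols are `bbbb`. Accept only at q4, where the string currently ends in `bbbb`.
5 states suffice.
        a   b  
>  q0   q0  q1 
   q1   q0  q2 
   q2   q0  q3 
   q3   q0  q4 
 * q4   q0  q4 
(> = start, * = accepting)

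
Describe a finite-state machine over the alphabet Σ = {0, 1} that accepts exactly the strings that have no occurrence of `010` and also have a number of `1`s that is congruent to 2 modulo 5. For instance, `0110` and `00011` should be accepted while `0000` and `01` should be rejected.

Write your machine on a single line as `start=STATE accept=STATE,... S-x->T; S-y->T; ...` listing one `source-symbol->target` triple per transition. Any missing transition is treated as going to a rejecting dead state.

Handle the two conditions separately and then intersect. The first has 4 states tracking partial matches of the forbidden pattern `010`; the second has 5 states tracking the count of `1`s modulo 5. A product state is a pair (one from each), accepting exactly when both do. Equivalent product states are then merged.
16 states suffice.
          0    1  
>  q0     q1   q2 
   q1     q1   q3 
   q2     q4   q5 
   q3     q6   q5 
   q4     q4   q7 
 * q5     q8   q9 
   q6     q6   q6 
 * q7     q6   q9 
 * q8     q8  q10 
   q9    q11  q12 
   q10    q6  q12 
   q11   q11  q13 
   q12   q14   q0 
   q13    q6   q0 
   q14   q14  q15 
   q15    q6   q2 
(> = start, * = accepting)

start=q0; accept=q5,q7,q8; q0-0->q1; q0-1->q2; q1-0->q1; q1-1->q3; q2-0->q4; q2-1->q5; q3-0->q6; q3-1->q5; q4-0->q4; q4-1->q7; q5-0->q8; q5-1->q9; q6-0->q6; q6-1->q6; q7-0->q6; q7-1->q9; q8-0->q8; q8-1->q10; q9-0->q11; q9-1->q12; q10-0->q6; q10-1->q12; q11-0->q11; q11-1->q13; q12-0->q14; q12-1->q0; q13-0->q6; q13-1->q0; q14-0->q14; q14-1->q15; q15-0->q6; q15-1->q2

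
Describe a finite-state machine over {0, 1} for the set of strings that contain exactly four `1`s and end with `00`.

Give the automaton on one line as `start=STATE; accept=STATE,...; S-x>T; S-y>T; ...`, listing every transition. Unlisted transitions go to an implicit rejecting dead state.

start=S0; accept=S15; S0-0>S1; S0-1>S2; S1-0>S3; S1-1>S2; S2-0>S4; S2-1>S5; S3-0>S3; S3-1>S2; S4-0>S6; S4-1>S5; S5-0>S7; S5-1>S8; S6-0>S6; S6-1>S5; S7-0>S9; S7-1>S8; S8-0>S10; S8-1>S11; S9-0>S9; S9-1>S8; S10-0>S12; S10-1>S11; S11-0>S13; S11-1>S14; S12-0>S12; S12-1>S11; S13-0>S15; S13-1>S14; S14-0>S16; S14-1>S14; S15-0>S15; S15-1>S14; S16-0>S17; S16-1>S14; S17-0>S17; S17-1>S14

Handle the two conditions separately and then intersect. One (6 states) tracks the count of `1`s, saturating at 5; the other (3 states) tracks how much of the suffix `00` has currently been matched. Each combined state is a pair, one component from each; accept when both components accept.
          0    1  
>  S0     S1   S2 
   S1     S3   S2 
   S2     S4   S5 
   S3     S3   S2 
   S4     S6   S5 
   S5     S7   S8 
   S6     S6   S5 
   S7     S9   S8 
   S8    S10  S11 
   S9     S9   S8 
   S10   S12  S11 
   S11   S13  S14 
   S12   S12  S11 
   S13   S15  S14 
   S14   S16  S14 
 * S15   S15  S14 
   S16   S17  S14 
   S17   S17  S14 
(> = start, * = accepting)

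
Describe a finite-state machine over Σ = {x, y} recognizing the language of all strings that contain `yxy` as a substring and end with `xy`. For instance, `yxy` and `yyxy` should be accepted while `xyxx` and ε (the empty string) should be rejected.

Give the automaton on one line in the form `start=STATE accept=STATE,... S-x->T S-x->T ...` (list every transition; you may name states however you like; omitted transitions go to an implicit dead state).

Build one automaton per condition and run them in lockstep. The first has 4 states tracking whether and how much of `yxy` has been seen; the second has 3 states tracking how much of the suffix `xy` has currently been matched. A product state is a pair (one from each), accepting exactly when both do. After merging equivalent states the machine shrinks.
        x   y  
>  q0   q0  q1 
   q1   q2  q1 
   q2   q0  q3 
 * q3   q4  q5 
   q4   q4  q3 
   q5   q4  q5 
(> = start, * = accepting)

start=q0 accept=q3 q0-x->q0 q0-y->q1 q1-x->q2 q1-y->q1 q2-x->q0 q2-y->q3 q3-x->q4 q3-y->q5 q4-x->q4 q4-y->q3 q5-x->q4 q5-y->q5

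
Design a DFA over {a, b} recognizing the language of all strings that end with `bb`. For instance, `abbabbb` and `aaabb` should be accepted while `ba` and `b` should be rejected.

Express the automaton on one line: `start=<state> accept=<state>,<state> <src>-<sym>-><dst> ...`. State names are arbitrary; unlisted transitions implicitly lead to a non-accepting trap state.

start=S0 accept=S2 S0-a->S0 S0-b->S1 S1-a->S0 S1-b->S2 S2-a->S0 S2-b->S2

Remember how much of `bb` the current input suffix matches. State S0 means no match yet; S1 means the last symbol is `b`; S2 means the last 2 symbols are `bb`. Only S2 accepts. On a mismatch, fall back to the longest proper suffix that is still a prefix of `bb`.
A 3-state machine:
        a   b  
>  S0   S0  S1 
   S1   S0  S2 
 * S2   S0  S2 
(> = start, * = accepting)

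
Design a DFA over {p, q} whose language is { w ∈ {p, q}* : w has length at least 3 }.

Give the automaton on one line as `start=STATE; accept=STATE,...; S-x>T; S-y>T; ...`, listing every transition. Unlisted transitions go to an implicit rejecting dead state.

We only need to distinguish lengths 0, 1, …, 3, and '>3'. Chain s0 → s1 → s2 → s3 → s4 on every symbol, with s4 looping. Accepting states: {s3, s4}.
        p   q  
>  s0   s1  s1 
   s1   s2  s2 
   s2   s3  s3 
 * s3   s4  s4 
 * s4   s4  s4 
(> = start, * = accepting)

start=s0; accept=s3,s4; s0-p>s1; s0-q>s1; s1-p>s2; s1-q>s2; s2-p>s3; s2-q>s3; s3-p>s4; s3-q>s4; s4-p>s4; s4-q>s4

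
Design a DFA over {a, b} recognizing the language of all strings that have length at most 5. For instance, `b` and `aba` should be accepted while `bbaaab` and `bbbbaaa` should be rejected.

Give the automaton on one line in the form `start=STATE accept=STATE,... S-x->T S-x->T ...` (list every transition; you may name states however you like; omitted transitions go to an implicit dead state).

We only need to distinguish lengths 0, 1, …, 5, and '>5'. Chain S0 → S1 → S2 → S3 → S4 → S5 → S6 on every symbol, with S6 looping. Accepting states: {S0, S1, S2, S3, S4, S5}.
7 states suffice.
        a   b  
>* S0   S1  S1 
 * S1   S2  S2 
 * S2   S3  S3 
 * S3   S4  S4 
 * S4   S5  S5 
 * S5   S6  S6 
   S6   S6  S6 
(> = start, * = accepting)

start=S0 accept=S0,S1,S2,S3,S4,S5 S0-a->S1 S0-b->S1 S1-a->S2 S1-b->S2 S2-a->S3 S2-b->S3 S3-a->S4 S3-b->S4 S4-a->S5 S4-b->S5 S5-a->S6 S5-b->S6 S6-a->S6 S6-b->S6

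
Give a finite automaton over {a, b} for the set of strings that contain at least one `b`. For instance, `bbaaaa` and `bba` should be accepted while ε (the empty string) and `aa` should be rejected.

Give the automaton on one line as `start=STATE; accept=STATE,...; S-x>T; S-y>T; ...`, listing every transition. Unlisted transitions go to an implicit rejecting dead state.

start=q0; accept=q1,q2; q0-a>q0; q0-b>q1; q1-a>q1; q1-b>q2; q2-a>q2; q2-b>q2

Count `b`s, saturating at 2: state q0 means no `b` yet, q1 means one `b` seen, q2 means more than one. Each `b` increments (capped at q2); other symbols loop. Accept from {q1, q2}.
3 states suffice.
        a   b  
>  q0   q0  q1 
 * q1   q1  q2 
 * q2   q2  q2 
(> = start, * = accepting)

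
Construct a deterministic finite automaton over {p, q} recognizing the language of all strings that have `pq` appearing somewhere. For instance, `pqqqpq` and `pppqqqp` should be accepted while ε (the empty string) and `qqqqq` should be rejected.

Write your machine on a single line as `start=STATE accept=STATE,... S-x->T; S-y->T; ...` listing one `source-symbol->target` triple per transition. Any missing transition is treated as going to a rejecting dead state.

Track how much of `pq` has been matched so far: state A is no progress, C is the absorbing accept state reached once `pq` has occurred. Intermediate states record partial matches; on a mismatch, fall back to the longest reusable overlap.
With 3 states:
       p  q 
>  A   B  A 
   B   B  C 
 * C   C  C 
(> = start, * = accepting)

start=A; accept=C; A-p->B; A-q->A; B-p->B; B-q->C; C-p->C; C-q->C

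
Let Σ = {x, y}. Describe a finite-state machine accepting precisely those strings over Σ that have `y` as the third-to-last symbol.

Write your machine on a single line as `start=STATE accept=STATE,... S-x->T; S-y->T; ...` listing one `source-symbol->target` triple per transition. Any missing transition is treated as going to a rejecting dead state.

A DFA must remember the last 3 symbols (since which symbol is third-to-last isn't known until the input ends). Use one state per possible window of the last ≤3 symbols; accept from those whose window starts with `y`.
       x  y 
>  A   B  C 
   B   D  E 
   C   F  G 
   D   H  I 
   E   J  K 
   F   L  M 
   G   N  O 
   H   H  I 
   I   J  K 
   J   L  M 
   K   N  O 
 * L   H  I 
 * M   J  K 
 * N   L  M 
 * O   N  O 
(> = start, * = accepting)

start=A; accept=L,M,N,O; A-x->B; A-y->C; B-x->D; B-y->E; C-x->F; C-y->G; D-x->H; D-y->I; E-x->J; E-y->K; F-x->L; F-y->M; G-x->N; G-y->O; H-x->H; H-y->I; I-x->J; I-y->K; J-x->L; J-y->M; K-x->N; K-y->O; L-x->H; L-y->I; M-x->J; M-y->K; N-x->L; N-y->M; O-x->N; O-y->O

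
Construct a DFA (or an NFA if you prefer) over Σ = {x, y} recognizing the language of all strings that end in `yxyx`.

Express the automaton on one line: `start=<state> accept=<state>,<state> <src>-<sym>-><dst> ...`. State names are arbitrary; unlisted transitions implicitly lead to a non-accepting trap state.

Let each state record the length of the longest suffix of the input read so far that is also a prefix of `yxyx`. s1 means the last symbol is `y`; s2 means the last 2 symbols are `yx`; s3 means the last 3 symbols are `yxy`; s4 means the last 4 symbols are `yxyx`. Accept only at s4, where the string currently ends in `yxyx`.
5 states suffice.
        x   y  
>  s0   s0  s1 
   s1   s2  s1 
   s2   s0  s3 
   s3   s4  s1 
 * s4   s0  s3 
(> = start, * = accepting)

start=s0 accept=s4 s0-x->s0 s0-y->s1 s1-x->s2 s1-y->s1 s2-x->s0 s2-y->s3 s3-x->s4 s3-y->s1 s4-x->s0 s4-y->s3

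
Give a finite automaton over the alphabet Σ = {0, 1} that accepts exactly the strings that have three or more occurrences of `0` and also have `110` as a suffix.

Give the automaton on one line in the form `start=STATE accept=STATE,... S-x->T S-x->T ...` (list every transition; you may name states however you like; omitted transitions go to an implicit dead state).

start=s0 accept=s16,s18 s0-0->s1 s0-1->s2 s1-0->s3 s1-1->s4 s2-0->s1 s2-1->s5 s3-0->s6 s3-1->s7 s4-0->s3 s4-1->s8 s5-0->s9 s5-1->s5 s6-0->s10 s6-1->s11 s7-0->s6 s7-1->s12 s8-0->s13 s8-1->s8 s9-0->s3 s9-1->s4 s10-0->s10 s10-1->s14 s11-0->s10 s11-1->s15 s12-0->s16 s12-1->s12 s13-0->s6 s13-1->s7 s14-0->s10 s14-1->s17 s15-0->s18 s15-1->s15 s16-0->s10 s16-1->s11 s17-0->s18 s17-1->s17 s18-0->s10 s18-1->s14

Build one automaton per condition and run them in lockstep. One (5 states) tracks the count of `0`s, saturating at 4; the other (4 states) tracks how much of the suffix `110` has currently been matched. Each combined state is a pair, one component from each; accept when both components accept.
19 states suffice.
          0    1  
>  s0     s1   s2 
   s1     s3   s4 
   s2     s1   s5 
   s3     s6   s7 
   s4     s3   s8 
   s5     s9   s5 
   s6    s10  s11 
   s7     s6  s12 
   s8    s13   s8 
   s9     s3   s4 
   s10   s10  s14 
   s11   s10  s15 
   s12   s16  s12 
   s13    s6   s7 
   s14   s10  s17 
   s15   s18  s15 
 * s16   s10  s11 
   s17   s18  s17 
 * s18   s10  s14 
(> = start, * = accepting)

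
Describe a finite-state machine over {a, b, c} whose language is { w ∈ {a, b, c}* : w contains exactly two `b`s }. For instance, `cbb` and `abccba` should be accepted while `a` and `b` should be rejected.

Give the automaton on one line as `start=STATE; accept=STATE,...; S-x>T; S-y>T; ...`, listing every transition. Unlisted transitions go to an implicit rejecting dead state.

Only the number of `b`s matters, and only up to 3. Make a chain q0 → q1 → q2 → q3 advanced by each `b` (with q3 absorbing); every other symbol self-loops. The accepting set is {q2}.
        a   b   c  
>  q0   q0  q1  q0 
   q1   q1  q2  q1 
 * q2   q2  q3  q2 
   q3   q3  q3  q3 
(> = start, * = accepting)

start=q0; accept=q2; q0-a>q0; q0-b>q1; q0-c>q0; q1-a>q1; q1-b>q2; q1-c>q1; q2-a>q2; q2-b>q3; q2-c>q2; q3-a>q3; q3-b>q3; q3-c>q3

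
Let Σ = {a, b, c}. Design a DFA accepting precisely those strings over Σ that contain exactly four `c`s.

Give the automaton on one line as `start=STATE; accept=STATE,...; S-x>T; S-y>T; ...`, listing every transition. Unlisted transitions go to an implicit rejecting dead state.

Only the number of `c`s matters, and only up to 5. Make a chain q0 → q1 → q2 → q3 → q4 → q5 advanced by each `c` (with q5 absorbing); every other symbol self-loops. The accepting set is {q4}.
6 states suffice.
        a   b   c  
>  q0   q0  q0  q1 
   q1   q1  q1  q2 
   q2   q2  q2  q3 
   q3   q3  q3  q4 
 * q4   q4  q4  q5 
   q5   q5  q5  q5 
(> = start, * = accepting)

start=q0; accept=q4; q0-a>q0; q0-b>q0; q0-c>q1; q1-a>q1; q1-b>q1; q1-c>q2; q2-a>q2; q2-b>q2; q2-c>q3; q3-a>q3; q3-b>q3; q3-c>q4; q4-a>q4; q4-b>q4; q4-c>q5; q5-a>q5; q5-b>q5; q5-c>q5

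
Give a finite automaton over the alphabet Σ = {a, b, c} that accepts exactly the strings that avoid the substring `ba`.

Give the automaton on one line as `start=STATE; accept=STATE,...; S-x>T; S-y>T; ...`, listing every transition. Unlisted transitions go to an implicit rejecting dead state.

start=S0; accept=S0,S1; S0-a>S0; S0-b>S1; S0-c>S0; S1-a>S2; S1-b>S1; S1-c>S0; S2-a>S2; S2-b>S2; S2-c>S2

This is the complement of 'contains `ba`'. Use the same substring-matching states — S0 through S2 holding how much of `ba` has just been matched — but flip the accepting set: everything except the trap S2 accepts.
With 3 states:
        a   b   c  
>* S0   S0  S1  S0 
 * S1   S2  S1  S0 
   S2   S2  S2  S2 
(> = start, * = accepting)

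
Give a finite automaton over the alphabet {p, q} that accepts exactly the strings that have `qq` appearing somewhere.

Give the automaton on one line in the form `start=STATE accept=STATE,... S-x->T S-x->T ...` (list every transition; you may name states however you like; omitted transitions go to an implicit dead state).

States A..B record the length of the longest prefix of `qq` that matches the current input suffix. Reaching C means `qq` has been seen, and we stay there forever. Accept from C.
A 3-state machine:
       p  q 
>  A   A  B 
   B   A  C 
 * C   C  C 
(> = start, * = accepting)

start=A accept=C A-p->A A-q->B B-p->A B-q->C C-p->C C-q->C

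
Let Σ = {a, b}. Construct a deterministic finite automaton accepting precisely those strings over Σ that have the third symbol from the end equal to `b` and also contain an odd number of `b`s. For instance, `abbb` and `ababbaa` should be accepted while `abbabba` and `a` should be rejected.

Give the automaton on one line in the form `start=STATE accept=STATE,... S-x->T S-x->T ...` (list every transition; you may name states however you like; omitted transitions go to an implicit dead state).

start=q0 accept=q11,q14,q20,q21 q0-a->q1 q0-b->q2 q1-a->q3 q1-b->q4 q2-a->q5 q2-b->q6 q3-a->q7 q3-b->q8 q4-a->q9 q4-b->q10 q5-a->q11 q5-b->q12 q6-a->q13 q6-b->q14 q7-a->q7 q7-b->q8 q8-a->q9 q8-b->q10 q9-a->q11 q9-b->q12 q10-a->q13 q10-b->q14 q11-a->q15 q11-b->q16 q12-a->q17 q12-b->q18 q13-a->q19 q13-b->q20 q14-a->q21 q14-b->q22 q15-a->q15 q15-b->q16 q16-a->q17 q16-b->q18 q17-a->q19 q17-b->q20 q18-a->q21 q18-b->q22 q19-a->q7 q19-b->q8 q20-a->q9 q20-b->q10 q21-a->q11 q21-b->q12 q22-a->q13 q22-b->q14

Handle the two conditions separately and then intersect. The first has 15 states tracking the last 3 symbols read; the second has 2 states tracking the count of `b`s modulo 2. A product state is a pair (one from each), accepting exactly when both do.
          a    b  
>  q0     q1   q2 
   q1     q3   q4 
   q2     q5   q6 
   q3     q7   q8 
   q4     q9  q10 
   q5    q11  q12 
   q6    q13  q14 
   q7     q7   q8 
   q8     q9  q10 
   q9    q11  q12 
   q10   q13  q14 
 * q11   q15  q16 
   q12   q17  q18 
   q13   q19  q20 
 * q14   q21  q22 
   q15   q15  q16 
   q16   q17  q18 
   q17   q19  q20 
   q18   q21  q22 
   q19    q7   q8 
 * q20    q9  q10 
 * q21   q11  q12 
   q22   q13  q14 
(> = start, * = accepting)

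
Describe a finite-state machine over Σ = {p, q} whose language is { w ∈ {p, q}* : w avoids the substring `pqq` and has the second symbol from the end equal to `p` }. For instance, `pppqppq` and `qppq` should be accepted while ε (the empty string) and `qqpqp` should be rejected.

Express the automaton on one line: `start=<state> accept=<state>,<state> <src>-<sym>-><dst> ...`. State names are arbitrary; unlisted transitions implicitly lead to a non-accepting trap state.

start=A accept=C,D A-p->B A-q->A B-p->C B-q->D C-p->C C-q->D D-p->B D-q->E E-p->E E-q->E

Handle the two conditions separately and then intersect. The first has 4 states tracking partial matches of the forbidden pattern `pqq`; the second has 7 states tracking the last 2 symbols read. A product state is a pair (one from each), accepting exactly when both do. Minimizing collapses redundant product states.
A 5-state machine:
       p  q 
>  A   B  A 
   B   C  D 
 * C   C  D 
 * D   B  E 
   E   E  E 
(> = start, * = accepting)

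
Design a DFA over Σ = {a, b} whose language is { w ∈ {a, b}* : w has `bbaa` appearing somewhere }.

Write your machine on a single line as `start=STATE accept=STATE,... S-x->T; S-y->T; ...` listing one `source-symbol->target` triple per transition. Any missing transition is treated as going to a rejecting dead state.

States S0..S3 record the length of the longest prefix of `bbaa` that matches the current input suffix. Reaching S4 means `bbaa` has been seen, and we stay there forever. Accept from S4.
A 5-state machine:
        a   b  
>  S0   S0  S1 
   S1   S0  S2 
   S2   S3  S2 
   S3   S4  S1 
 * S4   S4  S4 
(> = start, * = accepting)

start=S0; accept=S4; S0-a->S0; S0-b->S1; S1-a->S0; S1-b->S2; S2-a->S3; S2-b->S2; S3-a->S4; S3-b->S1; S4-a->S4; S4-b->S4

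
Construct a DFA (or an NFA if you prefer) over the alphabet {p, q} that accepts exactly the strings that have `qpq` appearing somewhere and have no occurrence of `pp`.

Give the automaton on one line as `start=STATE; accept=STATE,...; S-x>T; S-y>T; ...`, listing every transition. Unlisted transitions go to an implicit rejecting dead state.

Handle the two conditions separately and then intersect. The first has 4 states tracking whether and how much of `qpq` has been seen; the second has 3 states tracking partial matches of the forbidden pattern `pp`. A product state is a pair (one from each), accepting exactly when both do. After merging equivalent states the machine shrinks.
A 7-state machine:
        p   q  
>  s0   s1  s2 
   s1   s3  s2 
   s2   s4  s2 
   s3   s3  s3 
   s4   s3  s5 
 * s5   s6  s5 
 * s6   s3  s5 
(> = start, * = accepting)

start=s0; accept=s5,s6; s0-p>s1; s0-q>s2; s1-p>s3; s1-q>s2; s2-p>s4; s2-q>s2; s3-p>s3; s3-q>s3; s4-p>s3; s4-q>s5; s5-p>s6; s5-q>s5; s6-p>s3; s6-q>s5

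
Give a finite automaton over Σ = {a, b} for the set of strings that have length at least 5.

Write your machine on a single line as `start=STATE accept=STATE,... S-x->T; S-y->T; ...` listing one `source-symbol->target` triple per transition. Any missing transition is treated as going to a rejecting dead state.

start=s0; accept=s5,s6; s0-a->s1; s0-b->s1; s1-a->s2; s1-b->s2; s2-a->s3; s2-b->s3; s3-a->s4; s3-b->s4; s4-a->s5; s4-b->s5; s5-a->s6; s5-b->s6; s6-a->s6; s6-b->s6

We only need to distinguish lengths 0, 1, …, 5, and '>5'. Chain s0 → s1 → s2 → s3 → s4 → s5 → s6 on every symbol, with s6 looping. Accepting states: {s5, s6}.
        a   b  
>  s0   s1  s1 
   s1   s2  s2 
   s2   s3  s3 
   s3   s4  s4 
   s4   s5  s5 
 * s5   s6  s6 
 * s6   s6  s6 
(> = start, * = accepting)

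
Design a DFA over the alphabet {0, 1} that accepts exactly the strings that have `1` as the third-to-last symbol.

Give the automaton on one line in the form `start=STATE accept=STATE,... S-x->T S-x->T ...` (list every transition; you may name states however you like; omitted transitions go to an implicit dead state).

A DFA must remember the last 3 symbols (since which symbol is third-to-last isn't known until the input ends). Use one state per possible window of the last ≤3 symbols; accept from those whose window starts with `1`.
A 15-state machine:
          0    1  
>  q0     q1   q2 
   q1     q3   q4 
   q2     q5   q6 
   q3     q7   q8 
   q4     q9  q10 
   q5    q11  q12 
   q6    q13  q14 
   q7     q7   q8 
   q8     q9  q10 
   q9    q11  q12 
   q10   q13  q14 
 * q11    q7   q8 
 * q12    q9  q10 
 * q13   q11  q12 
 * q14   q13  q14 
(> = start, * = accepting)

start=q0 accept=q11,q12,q13,q14 q0-0->q1 q0-1->q2 q1-0->q3 q1-1->q4 q2-0->q5 q2-1->q6 q3-0->q7 q3-1->q8 q4-0->q9 q4-1->q10 q5-0->q11 q5-1->q12 q6-0->q13 q6-1->q14 q7-0->q7 q7-1->q8 q8-0->q9 q8-1->q10 q9-0->q11 q9-1->q12 q10-0->q13 q10-1->q14 q11-0->q7 q11-1->q8 q12-0->q9 q12-1->q10 q13-0->q11 q13-1->q12 q14-0->q13 q14-1->q14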